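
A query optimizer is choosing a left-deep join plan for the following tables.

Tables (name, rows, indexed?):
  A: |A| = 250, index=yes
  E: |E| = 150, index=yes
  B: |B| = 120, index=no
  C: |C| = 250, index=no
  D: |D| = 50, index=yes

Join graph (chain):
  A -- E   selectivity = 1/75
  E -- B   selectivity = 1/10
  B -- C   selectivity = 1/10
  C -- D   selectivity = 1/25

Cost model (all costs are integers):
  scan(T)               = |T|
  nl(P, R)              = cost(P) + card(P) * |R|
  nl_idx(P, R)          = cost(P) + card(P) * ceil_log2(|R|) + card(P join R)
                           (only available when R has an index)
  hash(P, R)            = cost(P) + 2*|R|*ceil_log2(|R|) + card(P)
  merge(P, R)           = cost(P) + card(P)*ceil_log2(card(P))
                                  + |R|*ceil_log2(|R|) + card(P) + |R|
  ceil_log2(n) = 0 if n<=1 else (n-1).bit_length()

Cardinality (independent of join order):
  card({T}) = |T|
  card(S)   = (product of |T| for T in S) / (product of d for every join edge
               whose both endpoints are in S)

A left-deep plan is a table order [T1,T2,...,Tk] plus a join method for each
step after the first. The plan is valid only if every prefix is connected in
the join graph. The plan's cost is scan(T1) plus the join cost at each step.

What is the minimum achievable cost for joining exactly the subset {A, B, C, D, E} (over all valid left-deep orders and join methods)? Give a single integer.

105680

Selinger DP over subsets of {A,B,C,D,E}:
  {A}: scan cost=250, card=250
  {E}: scan cost=150, card=150
  {B}: scan cost=120, card=120
  {C}: scan cost=250, card=250
  {D}: scan cost=50, card=50
  {AE}: card=500; try (A,nl_idx)→1850, (E,nl_idx)→2750, (E,hash)→2900, (A,merge)→3750, (E,merge)→3850, (A,hash)→4300 …(+2); best=1850 via (A,nl_idx)
  {BE}: card=1800; try (B,hash)→1980, (E,merge)→2430, (B,merge)→2460, (E,hash)→2640, (E,nl_idx)→2880, (E,nl)→18120 …(+1); best=1980 via (B,hash)
  {BC}: card=3000; try (B,hash)→2180, (C,merge)→3330, (B,merge)→3460, (C,hash)→4240, (C,nl)→30120, (B,nl)→30250; best=2180 via (B,hash)
  {CD}: card=500; try (D,hash)→1100, (D,nl_idx)→2250, (C,merge)→2650, (D,merge)→2850, (C,hash)→4100, (C,nl)→12550 …(+1); best=1100 via (D,hash)
  {ABE}: card=6000; try (B,hash)→4030, (A,hash)→7780, (B,merge)→7810, (A,nl_idx)→22380, (A,merge)→25830, (B,nl)→61850 …(+1); best=4030 via (B,hash)
  {BCE}: card=45000; try (E,hash)→7580, (C,hash)→7780, (C,merge)→25830, (E,merge)→42530, (E,nl_idx)→71180, (C,nl)→451980 …(+1); best=7580 via (E,hash)
  {BCD}: card=6000; try (B,hash)→3280, (D,hash)→5780, (B,merge)→7060, (D,nl_idx)→26180, (D,merge)→41530, (B,nl)→61100 …(+1); best=3280 via (B,hash)
  {ABCE}: card=150000; try (C,hash)→14030, (A,hash)→56580, (C,merge)→90280, (A,nl_idx)→517580, (A,merge)→774830, (C,nl)→1504030 …(+1); best=14030 via (C,hash)
  {BCDE}: card=90000; try (E,hash)→11680, (D,hash)→53180, (E,merge)→88630, (E,nl_idx)→141280, (D,nl_idx)→367580, (D,merge)→772930 …(+2); best=11680 via (E,hash)
  {ABCDE}: card=300000; try (A,hash)→105680, (D,hash)→164630, (A,nl_idx)→1031680, (D,nl_idx)→1214030, (A,merge)→1633930, (D,merge)→2864380 …(+2); best=105680 via (A,hash)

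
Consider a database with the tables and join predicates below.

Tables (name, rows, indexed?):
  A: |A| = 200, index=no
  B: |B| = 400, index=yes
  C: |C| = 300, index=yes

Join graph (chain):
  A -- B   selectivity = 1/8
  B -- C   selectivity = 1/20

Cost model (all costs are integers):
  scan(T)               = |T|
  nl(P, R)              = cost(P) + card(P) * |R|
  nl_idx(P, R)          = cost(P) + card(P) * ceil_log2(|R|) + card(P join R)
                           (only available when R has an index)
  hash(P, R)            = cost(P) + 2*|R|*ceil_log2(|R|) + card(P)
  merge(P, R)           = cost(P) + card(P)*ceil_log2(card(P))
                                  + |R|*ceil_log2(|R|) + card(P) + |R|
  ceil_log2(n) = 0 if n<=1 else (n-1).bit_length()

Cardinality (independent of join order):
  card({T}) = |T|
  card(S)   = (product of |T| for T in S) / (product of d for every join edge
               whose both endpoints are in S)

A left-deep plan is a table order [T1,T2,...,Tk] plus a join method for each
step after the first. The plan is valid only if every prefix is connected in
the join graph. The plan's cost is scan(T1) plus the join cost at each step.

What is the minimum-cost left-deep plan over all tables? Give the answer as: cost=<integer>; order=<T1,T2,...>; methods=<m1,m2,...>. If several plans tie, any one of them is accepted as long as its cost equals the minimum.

cost=15400; order=B,C,A; methods=hash,hash

Selinger DP (subsets sized 1..n):
  {A}: scan cost=200, card=200
  {B}: scan cost=400, card=400
  {C}: scan cost=300, card=300
  {AB}: card=10000; try (A,hash)→4000, (B,merge)→6000, (A,merge)→6200, (B,hash)→7600, (B,nl_idx)→12000, (B,nl)→80200 …(+1); best=4000 via (A,hash)
  {BC}: card=6000; try (C,hash)→6200, (B,merge)→7300, (C,merge)→7400, (B,hash)→7800, (B,nl_idx)→9000, (C,nl_idx)→10000 …(+2); best=6200 via (C,hash)
  {ABC}: card=150000; try (A,hash)→15400, (C,hash)→19400, (A,merge)→92000, (C,merge)→157000, (C,nl_idx)→244000, (A,nl)→1206200 …(+1); best=15400 via (A,hash)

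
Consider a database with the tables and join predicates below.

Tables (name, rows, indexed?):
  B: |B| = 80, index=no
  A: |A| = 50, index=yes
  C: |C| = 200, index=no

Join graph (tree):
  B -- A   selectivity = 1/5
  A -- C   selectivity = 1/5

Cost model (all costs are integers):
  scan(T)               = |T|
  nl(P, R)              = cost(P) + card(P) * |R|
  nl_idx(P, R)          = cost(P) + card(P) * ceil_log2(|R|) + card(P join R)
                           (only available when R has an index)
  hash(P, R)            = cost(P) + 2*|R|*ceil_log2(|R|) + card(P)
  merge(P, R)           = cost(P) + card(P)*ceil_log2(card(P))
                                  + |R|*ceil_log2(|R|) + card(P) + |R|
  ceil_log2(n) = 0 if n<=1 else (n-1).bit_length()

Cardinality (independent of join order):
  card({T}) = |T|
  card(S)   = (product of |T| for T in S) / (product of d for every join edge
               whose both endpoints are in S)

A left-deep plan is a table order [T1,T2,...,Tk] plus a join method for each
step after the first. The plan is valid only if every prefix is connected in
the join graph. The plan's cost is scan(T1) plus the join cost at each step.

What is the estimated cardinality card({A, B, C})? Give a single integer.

Tables in S: A(50), B(80), C(200)
Edges inside S: B-A(d=5), A-C(d=5)
numerator = 50 * 80 * 200 = 800000
denominator = 5 * 5 = 25
card(S) = 800000 / 25 = 32000

32000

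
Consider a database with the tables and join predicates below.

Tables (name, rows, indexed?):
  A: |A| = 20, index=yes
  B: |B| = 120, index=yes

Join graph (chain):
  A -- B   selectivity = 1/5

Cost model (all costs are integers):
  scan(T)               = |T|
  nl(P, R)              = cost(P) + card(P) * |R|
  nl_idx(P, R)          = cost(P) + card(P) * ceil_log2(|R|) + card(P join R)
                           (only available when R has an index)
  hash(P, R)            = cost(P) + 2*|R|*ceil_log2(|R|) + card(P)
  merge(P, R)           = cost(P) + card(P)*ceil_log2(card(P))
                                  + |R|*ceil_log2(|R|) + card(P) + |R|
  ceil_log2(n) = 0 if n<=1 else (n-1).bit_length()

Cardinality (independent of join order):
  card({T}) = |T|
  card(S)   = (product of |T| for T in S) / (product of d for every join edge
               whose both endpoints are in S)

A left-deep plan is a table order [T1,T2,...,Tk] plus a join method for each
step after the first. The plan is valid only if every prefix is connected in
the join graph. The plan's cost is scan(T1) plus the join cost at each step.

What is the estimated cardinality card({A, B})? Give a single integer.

Tables in S: A(20), B(120)
Edges inside S: A-B(d=5)
numerator = 20 * 120 = 2400
denominator = 5 = 5
card(S) = 2400 / 5 = 480

480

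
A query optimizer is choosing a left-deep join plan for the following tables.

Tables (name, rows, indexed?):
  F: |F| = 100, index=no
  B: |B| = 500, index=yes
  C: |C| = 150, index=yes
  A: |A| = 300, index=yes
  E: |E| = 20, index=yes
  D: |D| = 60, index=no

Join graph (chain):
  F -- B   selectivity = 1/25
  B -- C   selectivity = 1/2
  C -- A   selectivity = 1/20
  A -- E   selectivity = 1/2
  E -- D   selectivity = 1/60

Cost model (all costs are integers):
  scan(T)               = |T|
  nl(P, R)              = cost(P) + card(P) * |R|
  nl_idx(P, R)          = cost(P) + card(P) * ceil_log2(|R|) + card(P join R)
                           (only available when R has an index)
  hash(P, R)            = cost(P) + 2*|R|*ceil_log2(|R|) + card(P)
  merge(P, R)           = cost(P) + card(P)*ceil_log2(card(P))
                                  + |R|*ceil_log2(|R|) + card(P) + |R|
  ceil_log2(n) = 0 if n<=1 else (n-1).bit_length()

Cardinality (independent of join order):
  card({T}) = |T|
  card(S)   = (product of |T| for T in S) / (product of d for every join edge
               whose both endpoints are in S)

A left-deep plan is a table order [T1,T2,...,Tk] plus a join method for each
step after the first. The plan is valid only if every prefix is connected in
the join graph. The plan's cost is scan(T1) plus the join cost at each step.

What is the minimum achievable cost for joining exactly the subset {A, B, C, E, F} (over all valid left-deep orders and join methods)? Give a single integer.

2412400

Selinger DP over subsets of {A,B,C,E,F}:
  {F}: scan cost=100, card=100
  {B}: scan cost=500, card=500
  {C}: scan cost=150, card=150
  {A}: scan cost=300, card=300
  {E}: scan cost=20, card=20
  {BF}: card=2000; try (F,hash)→2400, (B,nl_idx)→3000, (B,merge)→5900, (F,merge)→6300, (B,hash)→9200, (B,nl)→50100 …(+1); best=2400 via (F,hash)
  {BC}: card=37500; try (C,hash)→3400, (B,merge)→6500, (C,merge)→6850, (B,hash)→9300, (B,nl_idx)→39000, (C,nl_idx)→42000 …(+2); best=3400 via (C,hash)
  {AC}: card=2250; try (C,hash)→3000, (A,nl_idx)→3750, (A,merge)→4500, (C,merge)→4650, (C,nl_idx)→4950, (A,hash)→5700 …(+2); best=3000 via (C,hash)
  {AE}: card=3000; try (E,hash)→800, (A,merge)→3140, (A,nl_idx)→3200, (E,merge)→3420, (E,nl_idx)→4800, (A,hash)→5440 …(+2); best=800 via (E,hash)
  {BCF}: card=150000; try (C,hash)→6800, (C,merge)→27750, (F,hash)→42300, (C,nl_idx)→168400, (C,nl)→302400, (F,merge)→641700 …(+1); best=6800 via (C,hash)
  {ABC}: card=562500; try (B,hash)→14250, (B,merge)→37250, (A,hash)→46300, (B,nl_idx)→585750, (A,merge)→643900, (A,nl_idx)→903400 …(+2); best=14250 via (B,hash)
  {ACE}: card=22500; try (E,hash)→5450, (C,hash)→6200, (E,merge)→32370, (E,nl_idx)→36750, (C,merge)→41150, (C,nl_idx)→47300 …(+2); best=5450 via (E,hash)
  {ABCF}: card=2250000; try (A,hash)→162200, (F,hash)→578150, (A,merge)→2859800, (A,nl_idx)→3606800, (F,merge)→11827550, (A,nl)→45006800 …(+1); best=162200 via (A,hash)
  {ABCE}: card=5625000; try (B,hash)→36950, (B,merge)→370450, (E,hash)→576950, (B,nl_idx)→5832950, (E,nl_idx)→8451750, (B,nl)→11255450 …(+2); best=36950 via (B,hash)
  {ABCEF}: card=22500000; try (E,hash)→2412400, (F,hash)→5663350, (E,nl_idx)→33912200, (E,nl)→45162200, (E,merge)→51912320, (F,merge)→135037750 …(+1); best=2412400 via (E,hash)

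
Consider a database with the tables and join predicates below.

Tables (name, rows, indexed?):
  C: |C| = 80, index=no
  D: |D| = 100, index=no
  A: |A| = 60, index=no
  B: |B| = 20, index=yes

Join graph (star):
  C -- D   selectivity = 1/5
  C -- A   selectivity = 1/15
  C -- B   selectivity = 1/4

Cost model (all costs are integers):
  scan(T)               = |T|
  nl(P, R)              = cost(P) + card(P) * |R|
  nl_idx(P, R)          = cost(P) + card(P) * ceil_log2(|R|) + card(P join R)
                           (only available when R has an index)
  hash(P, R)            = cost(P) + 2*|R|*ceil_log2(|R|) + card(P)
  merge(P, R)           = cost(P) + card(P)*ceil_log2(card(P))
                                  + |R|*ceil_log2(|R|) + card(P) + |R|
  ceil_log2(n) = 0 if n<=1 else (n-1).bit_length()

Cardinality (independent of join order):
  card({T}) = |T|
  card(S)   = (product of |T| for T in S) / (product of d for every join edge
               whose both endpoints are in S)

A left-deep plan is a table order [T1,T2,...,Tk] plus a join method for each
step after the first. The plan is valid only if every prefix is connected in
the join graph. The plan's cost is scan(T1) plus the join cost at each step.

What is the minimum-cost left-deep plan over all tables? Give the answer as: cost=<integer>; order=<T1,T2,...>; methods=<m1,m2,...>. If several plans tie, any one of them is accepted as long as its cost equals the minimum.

cost=4400; order=C,A,B,D; methods=hash,hash,hash

Selinger DP (subsets sized 1..n):
  {C}: scan cost=80, card=80
  {D}: scan cost=100, card=100
  {A}: scan cost=60, card=60
  {B}: scan cost=20, card=20
  {CD}: card=1600; try (C,hash)→1320, (D,merge)→1520, (C,merge)→1540, (D,hash)→1560, (D,nl)→8080, (C,nl)→8100; best=1320 via (C,hash)
  {AC}: card=320; try (A,hash)→880, (C,merge)→1120, (A,merge)→1140, (C,hash)→1240, (C,nl)→4860, (A,nl)→4880; best=880 via (A,hash)
  {BC}: card=400; try (B,hash)→360, (C,merge)→780, (B,merge)→840, (B,nl_idx)→880, (C,hash)→1160, (C,nl)→1620 …(+1); best=360 via (B,hash)
  {ACD}: card=6400; try (D,hash)→2600, (A,hash)→3640, (D,merge)→4880, (A,merge)→20940, (D,nl)→32880, (A,nl)→97320; best=2600 via (D,hash)
  {BCD}: card=8000; try (D,hash)→2160, (B,hash)→3120, (D,merge)→5160, (B,nl_idx)→17320, (B,merge)→20640, (B,nl)→33320 …(+1); best=2160 via (D,hash)
  {ABC}: card=1600; try (B,hash)→1400, (A,hash)→1480, (B,nl_idx)→4080, (B,merge)→4200, (A,merge)→4780, (B,nl)→7280 …(+1); best=1400 via (B,hash)
  {ABCD}: card=32000; try (D,hash)→4400, (B,hash)→9200, (A,hash)→10880, (D,merge)→21400, (B,nl_idx)→66600, (B,merge)→92320 …(+4); best=4400 via (D,hash)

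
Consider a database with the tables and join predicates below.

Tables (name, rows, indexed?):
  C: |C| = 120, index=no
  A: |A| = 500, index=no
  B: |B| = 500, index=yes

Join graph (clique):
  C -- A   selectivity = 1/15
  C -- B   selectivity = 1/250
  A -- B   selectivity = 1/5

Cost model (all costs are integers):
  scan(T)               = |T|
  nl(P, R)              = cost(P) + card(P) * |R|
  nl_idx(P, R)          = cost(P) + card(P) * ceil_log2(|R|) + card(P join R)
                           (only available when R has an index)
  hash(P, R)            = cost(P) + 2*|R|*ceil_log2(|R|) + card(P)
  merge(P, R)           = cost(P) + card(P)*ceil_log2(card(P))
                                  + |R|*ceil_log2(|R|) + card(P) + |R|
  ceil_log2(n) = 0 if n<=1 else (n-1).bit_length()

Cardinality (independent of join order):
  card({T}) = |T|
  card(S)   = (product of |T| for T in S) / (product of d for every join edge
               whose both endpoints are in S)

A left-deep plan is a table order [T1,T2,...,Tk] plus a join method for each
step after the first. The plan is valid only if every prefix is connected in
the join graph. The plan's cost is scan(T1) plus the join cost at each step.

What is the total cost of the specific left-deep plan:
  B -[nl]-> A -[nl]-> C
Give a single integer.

6250500

step 1: scan B: cost=500, card=500
step 2: join A via nl
    card(P join A) = 500*500/(5) = 50000
    cost = 500 + 500*500 = 250500
step 3: join C via nl
    card(P join C) = 50000*120/(15*250) = 1600
    cost = 250500 + 50000*120 = 6250500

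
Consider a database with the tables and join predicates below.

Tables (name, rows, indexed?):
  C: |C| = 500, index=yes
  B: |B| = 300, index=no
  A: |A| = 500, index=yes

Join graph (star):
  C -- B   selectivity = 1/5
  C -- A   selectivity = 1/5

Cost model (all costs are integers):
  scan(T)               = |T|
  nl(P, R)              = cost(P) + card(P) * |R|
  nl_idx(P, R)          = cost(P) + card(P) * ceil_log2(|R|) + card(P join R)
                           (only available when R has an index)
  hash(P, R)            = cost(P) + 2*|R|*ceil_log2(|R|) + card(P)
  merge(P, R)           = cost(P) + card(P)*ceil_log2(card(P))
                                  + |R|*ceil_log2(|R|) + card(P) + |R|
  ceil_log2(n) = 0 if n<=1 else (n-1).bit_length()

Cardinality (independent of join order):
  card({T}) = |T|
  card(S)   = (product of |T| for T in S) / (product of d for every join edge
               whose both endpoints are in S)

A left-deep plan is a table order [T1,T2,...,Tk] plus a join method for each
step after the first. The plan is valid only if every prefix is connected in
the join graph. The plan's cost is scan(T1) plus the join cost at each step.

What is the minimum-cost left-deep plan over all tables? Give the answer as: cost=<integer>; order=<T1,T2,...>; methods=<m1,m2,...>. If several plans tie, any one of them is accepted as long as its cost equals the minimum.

cost=45400; order=C,B,A; methods=hash,hash

Selinger DP (subsets sized 1..n):
  {C}: scan cost=500, card=500
  {B}: scan cost=300, card=300
  {A}: scan cost=500, card=500
  {BC}: card=30000; try (B,hash)→6400, (C,merge)→8300, (B,merge)→8500, (C,hash)→9600, (C,nl_idx)→33000, (C,nl)→150300 …(+1); best=6400 via (B,hash)
  {AC}: card=50000; try (C,hash)→10000, (A,hash)→10000, (C,merge)→10500, (A,merge)→10500, (C,nl_idx)→55000, (A,nl_idx)→55000 …(+2); best=10000 via (C,hash)
  {ABC}: card=3000000; try (A,hash)→45400, (B,hash)→65400, (A,merge)→491400, (B,merge)→863000, (A,nl_idx)→3276400, (A,nl)→15006400 …(+1); best=45400 via (A,hash)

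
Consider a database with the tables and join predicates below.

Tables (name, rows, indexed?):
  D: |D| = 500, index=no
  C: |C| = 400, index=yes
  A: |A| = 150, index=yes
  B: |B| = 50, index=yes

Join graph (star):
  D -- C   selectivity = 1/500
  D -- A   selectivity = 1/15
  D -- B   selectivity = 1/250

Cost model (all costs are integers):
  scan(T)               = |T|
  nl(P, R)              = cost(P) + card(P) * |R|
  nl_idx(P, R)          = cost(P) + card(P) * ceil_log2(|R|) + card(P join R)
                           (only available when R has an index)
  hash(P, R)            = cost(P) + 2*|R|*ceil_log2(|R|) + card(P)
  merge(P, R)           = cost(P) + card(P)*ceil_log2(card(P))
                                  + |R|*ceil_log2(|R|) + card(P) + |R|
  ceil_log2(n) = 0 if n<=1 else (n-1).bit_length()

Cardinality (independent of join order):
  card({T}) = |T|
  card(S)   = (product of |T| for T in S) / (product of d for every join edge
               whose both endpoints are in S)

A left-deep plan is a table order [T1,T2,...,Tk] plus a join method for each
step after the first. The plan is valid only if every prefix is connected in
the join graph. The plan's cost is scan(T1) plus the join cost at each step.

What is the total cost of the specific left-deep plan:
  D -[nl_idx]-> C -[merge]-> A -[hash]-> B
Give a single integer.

step 1: scan D: cost=500, card=500
step 2: join C via nl_idx
    card(P join C) = 500*400/(500) = 400
    cost = 500 + 500*9 + 400 = 5400
step 3: join A via merge
    card(P join A) = 400*150/(15) = 4000
    cost = 5400 + 400*9 + 150*8 + 400 + 150 = 10750
step 4: join B via hash
    card(P join B) = 4000*50/(250) = 800
    cost = 10750 + 2*50*6 + 4000 = 15350

15350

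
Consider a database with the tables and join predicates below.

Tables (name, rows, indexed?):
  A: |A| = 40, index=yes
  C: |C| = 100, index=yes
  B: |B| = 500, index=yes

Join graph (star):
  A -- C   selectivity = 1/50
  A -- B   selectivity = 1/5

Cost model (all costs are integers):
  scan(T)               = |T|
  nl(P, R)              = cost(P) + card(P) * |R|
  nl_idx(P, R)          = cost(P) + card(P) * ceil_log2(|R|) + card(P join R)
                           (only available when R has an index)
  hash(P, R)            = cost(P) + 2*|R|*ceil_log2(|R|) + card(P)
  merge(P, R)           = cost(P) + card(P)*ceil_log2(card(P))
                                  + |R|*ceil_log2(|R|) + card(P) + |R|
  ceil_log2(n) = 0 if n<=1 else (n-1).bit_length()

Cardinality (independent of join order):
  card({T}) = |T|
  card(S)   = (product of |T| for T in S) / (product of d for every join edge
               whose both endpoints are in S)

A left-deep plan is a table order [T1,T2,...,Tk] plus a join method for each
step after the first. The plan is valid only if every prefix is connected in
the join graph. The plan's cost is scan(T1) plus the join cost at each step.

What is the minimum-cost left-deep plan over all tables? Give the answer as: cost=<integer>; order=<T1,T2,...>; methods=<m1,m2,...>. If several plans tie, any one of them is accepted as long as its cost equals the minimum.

Selinger DP (subsets sized 1..n):
  {A}: scan cost=40, card=40
  {C}: scan cost=100, card=100
  {B}: scan cost=500, card=500
  {AC}: card=80; try (C,nl_idx)→400, (A,hash)→680, (A,nl_idx)→780, (C,merge)→1120, (A,merge)→1180, (C,hash)→1480 …(+2); best=400 via (C,nl_idx)
  {AB}: card=4000; try (A,hash)→1480, (B,nl_idx)→4400, (B,merge)→5320, (A,merge)→5780, (A,nl_idx)→7500, (B,hash)→9080 …(+2); best=1480 via (A,hash)
  {ABC}: card=8000; try (B,merge)→6040, (C,hash)→6880, (B,nl_idx)→9120, (B,hash)→9480, (C,nl_idx)→37480, (B,nl)→40400 …(+2); best=6040 via (B,merge)

cost=6040; order=A,C,B; methods=nl_idx,merge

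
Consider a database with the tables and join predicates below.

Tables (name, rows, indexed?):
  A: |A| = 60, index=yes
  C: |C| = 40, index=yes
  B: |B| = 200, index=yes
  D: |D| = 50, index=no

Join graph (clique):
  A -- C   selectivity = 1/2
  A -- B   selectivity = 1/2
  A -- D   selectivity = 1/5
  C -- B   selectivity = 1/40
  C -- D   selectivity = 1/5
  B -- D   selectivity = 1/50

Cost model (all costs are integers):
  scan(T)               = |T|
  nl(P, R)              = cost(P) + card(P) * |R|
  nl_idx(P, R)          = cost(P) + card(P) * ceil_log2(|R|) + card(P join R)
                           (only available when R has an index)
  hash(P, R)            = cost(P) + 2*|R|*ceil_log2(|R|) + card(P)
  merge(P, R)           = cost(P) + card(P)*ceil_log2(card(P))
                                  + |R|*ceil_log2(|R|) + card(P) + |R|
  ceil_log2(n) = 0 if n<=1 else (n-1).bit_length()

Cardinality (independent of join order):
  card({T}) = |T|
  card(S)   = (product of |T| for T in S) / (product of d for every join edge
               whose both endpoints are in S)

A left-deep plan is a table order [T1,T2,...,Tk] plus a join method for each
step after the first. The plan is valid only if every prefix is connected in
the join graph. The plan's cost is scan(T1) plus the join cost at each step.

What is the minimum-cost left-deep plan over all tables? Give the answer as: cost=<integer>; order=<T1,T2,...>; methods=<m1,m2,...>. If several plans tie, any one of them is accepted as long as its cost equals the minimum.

Selinger DP (subsets sized 1..n):
  {A}: scan cost=60, card=60
  {C}: scan cost=40, card=40
  {B}: scan cost=200, card=200
  {D}: scan cost=50, card=50
  {AC}: card=1200; try (C,hash)→600, (A,merge)→740, (C,merge)→760, (A,hash)→800, (A,nl_idx)→1480, (C,nl_idx)→1620 …(+2); best=600 via (C,hash)
  {AB}: card=6000; try (A,hash)→1120, (B,merge)→2280, (A,merge)→2420, (B,hash)→3320, (B,nl_idx)→6540, (A,nl_idx)→7400 …(+2); best=1120 via (A,hash)
  {AD}: card=600; try (D,hash)→720, (A,hash)→820, (A,merge)→820, (D,merge)→830, (A,nl_idx)→950, (A,nl)→3050 …(+1); best=720 via (D,hash)
  {BC}: card=200; try (B,nl_idx)→560, (C,hash)→880, (C,nl_idx)→1600, (B,merge)→2120, (C,merge)→2280, (B,hash)→3280 …(+2); best=560 via (B,nl_idx)
  {CD}: card=400; try (C,hash)→580, (D,merge)→670, (D,hash)→680, (C,merge)→680, (C,nl_idx)→750, (D,nl)→2040 …(+1); best=580 via (C,hash)
  {BD}: card=200; try (B,nl_idx)→650, (D,hash)→1000, (B,merge)→2200, (D,merge)→2350, (B,hash)→3300, (B,nl)→10050 …(+1); best=650 via (B,nl_idx)
  {ABC}: card=3000; try (A,hash)→1480, (A,merge)→2780, (A,nl_idx)→4760, (B,hash)→5000, (C,hash)→7600, (A,nl)→12560 …(+6); best=1480 via (A,hash)
  {ACD}: card=2400; try (A,hash)→1700, (C,hash)→1800, (D,hash)→2400, (A,merge)→5000, (A,nl_idx)→5380, (C,nl_idx)→6720 …(+5); best=1700 via (A,hash)
  {ABD}: card=1200; try (A,hash)→1570, (A,merge)→2870, (A,nl_idx)→3050, (B,hash)→4520, (B,nl_idx)→6720, (D,hash)→7720 …(+5); best=1570 via (A,hash)
  {BCD}: card=40; try (C,hash)→1330, (D,hash)→1360, (C,nl_idx)→1890, (D,merge)→2710, (C,merge)→2730, (B,nl_idx)→3820 …(+5); best=1330 via (C,hash)
  {ABCD}: card=120; try (A,nl_idx)→1690, (A,merge)→2030, (A,hash)→2090, (C,hash)→3250, (A,nl)→3730, (D,hash)→5080 …(+9); best=1690 via (A,nl_idx)

cost=1690; order=D,B,C,A; methods=nl_idx,hash,nl_idx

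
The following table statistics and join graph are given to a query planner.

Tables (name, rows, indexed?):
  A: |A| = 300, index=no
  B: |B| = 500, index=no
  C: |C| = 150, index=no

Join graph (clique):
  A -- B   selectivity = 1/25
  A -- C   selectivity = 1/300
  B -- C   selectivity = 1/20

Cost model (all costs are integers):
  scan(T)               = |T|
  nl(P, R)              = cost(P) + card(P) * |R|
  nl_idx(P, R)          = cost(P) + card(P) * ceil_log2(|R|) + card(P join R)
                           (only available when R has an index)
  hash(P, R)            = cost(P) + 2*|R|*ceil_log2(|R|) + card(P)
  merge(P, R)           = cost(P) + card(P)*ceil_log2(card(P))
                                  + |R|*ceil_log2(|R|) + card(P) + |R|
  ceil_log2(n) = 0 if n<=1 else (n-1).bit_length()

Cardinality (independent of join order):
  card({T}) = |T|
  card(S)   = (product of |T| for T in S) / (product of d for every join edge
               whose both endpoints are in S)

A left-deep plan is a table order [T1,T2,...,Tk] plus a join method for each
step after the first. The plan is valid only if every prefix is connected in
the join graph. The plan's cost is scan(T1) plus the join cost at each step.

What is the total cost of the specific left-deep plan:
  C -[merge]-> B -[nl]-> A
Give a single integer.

step 1: scan C: cost=150, card=150
step 2: join B via merge
    card(P join B) = 150*500/(20) = 3750
    cost = 150 + 150*8 + 500*9 + 150 + 500 = 6500
step 3: join A via nl
    card(P join A) = 3750*300/(25*300) = 150
    cost = 6500 + 3750*300 = 1131500

1131500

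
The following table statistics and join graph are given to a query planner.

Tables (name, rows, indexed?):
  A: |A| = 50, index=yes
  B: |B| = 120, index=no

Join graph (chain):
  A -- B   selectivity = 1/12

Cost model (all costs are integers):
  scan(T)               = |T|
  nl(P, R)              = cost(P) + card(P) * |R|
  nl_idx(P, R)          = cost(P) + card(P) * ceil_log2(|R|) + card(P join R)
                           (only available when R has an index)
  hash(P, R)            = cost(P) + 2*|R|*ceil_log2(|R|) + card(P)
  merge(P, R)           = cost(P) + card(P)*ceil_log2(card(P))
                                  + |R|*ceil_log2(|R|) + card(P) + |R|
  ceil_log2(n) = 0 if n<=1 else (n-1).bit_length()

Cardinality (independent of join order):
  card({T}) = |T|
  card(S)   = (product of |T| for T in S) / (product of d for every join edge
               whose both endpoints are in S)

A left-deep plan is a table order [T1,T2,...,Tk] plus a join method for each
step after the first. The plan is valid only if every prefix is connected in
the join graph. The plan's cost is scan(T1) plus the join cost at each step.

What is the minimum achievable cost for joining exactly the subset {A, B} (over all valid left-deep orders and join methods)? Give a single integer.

Selinger DP over subsets of {A,B}:
  {A}: scan cost=50, card=50
  {B}: scan cost=120, card=120
  {AB}: card=500; try (A,hash)→840, (A,nl_idx)→1340, (B,merge)→1360, (A,merge)→1430, (B,hash)→1780, (B,nl)→6050 …(+1); best=840 via (A,hash)

840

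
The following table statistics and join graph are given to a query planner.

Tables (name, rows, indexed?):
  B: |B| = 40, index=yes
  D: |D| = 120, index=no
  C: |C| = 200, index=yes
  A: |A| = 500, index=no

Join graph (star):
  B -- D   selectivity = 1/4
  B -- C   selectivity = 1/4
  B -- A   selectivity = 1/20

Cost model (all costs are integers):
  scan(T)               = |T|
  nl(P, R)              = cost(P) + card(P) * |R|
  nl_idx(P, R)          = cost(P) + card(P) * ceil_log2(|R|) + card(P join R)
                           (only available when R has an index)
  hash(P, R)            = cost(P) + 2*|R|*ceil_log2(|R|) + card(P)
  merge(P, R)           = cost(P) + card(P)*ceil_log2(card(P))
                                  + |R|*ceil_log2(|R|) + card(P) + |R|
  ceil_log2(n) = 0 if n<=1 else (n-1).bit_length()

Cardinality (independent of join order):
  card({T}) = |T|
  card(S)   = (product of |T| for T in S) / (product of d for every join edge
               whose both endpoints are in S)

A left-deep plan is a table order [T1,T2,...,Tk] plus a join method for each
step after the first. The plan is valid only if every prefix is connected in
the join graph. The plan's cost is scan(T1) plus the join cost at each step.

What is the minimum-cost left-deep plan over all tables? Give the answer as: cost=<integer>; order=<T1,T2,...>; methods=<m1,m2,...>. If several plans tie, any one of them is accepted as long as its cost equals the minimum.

cost=37360; order=A,B,D,C; methods=hash,hash,hash

Selinger DP (subsets sized 1..n):
  {B}: scan cost=40, card=40
  {D}: scan cost=120, card=120
  {C}: scan cost=200, card=200
  {A}: scan cost=500, card=500
  {BD}: card=1200; try (B,hash)→720, (D,merge)→1280, (B,merge)→1360, (D,hash)→1760, (B,nl_idx)→2040, (D,nl)→4840 …(+1); best=720 via (B,hash)
  {BC}: card=2000; try (B,hash)→880, (C,merge)→2120, (B,merge)→2280, (C,nl_idx)→2360, (C,hash)→3280, (B,nl_idx)→3400 …(+2); best=880 via (B,hash)
  {AB}: card=1000; try (B,hash)→1480, (B,nl_idx)→4500, (A,merge)→5320, (B,merge)→5780, (A,hash)→9080, (A,nl)→20040 …(+1); best=1480 via (B,hash)
  {BCD}: card=60000; try (D,hash)→4560, (C,hash)→5120, (C,merge)→16920, (D,merge)→25840, (C,nl_idx)→70320, (C,nl)→240720 …(+1); best=4560 via (D,hash)
  {ABD}: card=30000; try (D,hash)→4160, (A,hash)→10920, (D,merge)→13440, (A,merge)→20120, (D,nl)→121480, (A,nl)→600720; best=4160 via (D,hash)
  {ABC}: card=50000; try (C,hash)→5680, (A,hash)→11880, (C,merge)→14280, (A,merge)→29880, (C,nl_idx)→59480, (C,nl)→201480 …(+1); best=5680 via (C,hash)
  {ABCD}: card=1500000; try (C,hash)→37360, (D,hash)→57360, (A,hash)→73560, (C,merge)→485960, (D,merge)→856640, (A,merge)→1029560 …(+4); best=37360 via (C,hash)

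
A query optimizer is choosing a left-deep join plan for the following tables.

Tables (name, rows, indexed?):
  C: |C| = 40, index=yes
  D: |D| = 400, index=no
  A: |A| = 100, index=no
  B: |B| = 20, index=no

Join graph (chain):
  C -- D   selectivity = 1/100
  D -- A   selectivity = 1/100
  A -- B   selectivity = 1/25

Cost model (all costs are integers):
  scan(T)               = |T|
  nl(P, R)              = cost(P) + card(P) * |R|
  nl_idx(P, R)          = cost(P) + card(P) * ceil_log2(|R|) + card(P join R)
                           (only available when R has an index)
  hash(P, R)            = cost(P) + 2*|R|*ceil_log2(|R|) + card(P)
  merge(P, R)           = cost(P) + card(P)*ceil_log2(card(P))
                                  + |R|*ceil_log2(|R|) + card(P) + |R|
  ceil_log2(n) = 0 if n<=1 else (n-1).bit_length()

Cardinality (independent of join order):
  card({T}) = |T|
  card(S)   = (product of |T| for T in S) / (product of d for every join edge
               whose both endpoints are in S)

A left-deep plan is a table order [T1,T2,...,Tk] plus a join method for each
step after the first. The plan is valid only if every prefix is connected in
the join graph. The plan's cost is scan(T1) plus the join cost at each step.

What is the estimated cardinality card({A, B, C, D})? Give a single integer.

128

Tables in S: A(100), B(20), C(40), D(400)
Edges inside S: C-D(d=100), D-A(d=100), A-B(d=25)
numerator = 100 * 20 * 40 * 400 = 32000000
denominator = 100 * 100 * 25 = 250000
card(S) = 32000000 / 250000 = 128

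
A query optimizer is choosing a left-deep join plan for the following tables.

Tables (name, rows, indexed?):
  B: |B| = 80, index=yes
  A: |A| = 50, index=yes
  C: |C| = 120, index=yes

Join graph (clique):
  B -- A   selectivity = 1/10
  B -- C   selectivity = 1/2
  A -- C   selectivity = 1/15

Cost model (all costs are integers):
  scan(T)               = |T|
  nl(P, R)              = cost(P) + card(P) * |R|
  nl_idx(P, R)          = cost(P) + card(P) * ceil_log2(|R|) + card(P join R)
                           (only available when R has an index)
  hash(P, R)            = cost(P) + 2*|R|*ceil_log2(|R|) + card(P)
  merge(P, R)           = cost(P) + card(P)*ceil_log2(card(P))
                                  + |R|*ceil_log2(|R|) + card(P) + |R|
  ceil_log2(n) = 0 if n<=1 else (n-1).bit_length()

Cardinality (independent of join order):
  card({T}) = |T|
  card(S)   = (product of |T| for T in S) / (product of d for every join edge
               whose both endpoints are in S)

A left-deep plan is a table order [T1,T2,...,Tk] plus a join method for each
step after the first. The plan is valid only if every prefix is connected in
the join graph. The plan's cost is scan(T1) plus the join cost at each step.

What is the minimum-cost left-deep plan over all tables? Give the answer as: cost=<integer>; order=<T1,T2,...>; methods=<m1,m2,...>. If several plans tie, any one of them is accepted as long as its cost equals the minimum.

cost=2320; order=A,C,B; methods=nl_idx,hash

Selinger DP (subsets sized 1..n):
  {B}: scan cost=80, card=80
  {A}: scan cost=50, card=50
  {C}: scan cost=120, card=120
  {AB}: card=400; try (A,hash)→760, (B,nl_idx)→800, (A,nl_idx)→960, (B,merge)→1040, (A,merge)→1070, (B,hash)→1220 …(+2); best=760 via (A,hash)
  {BC}: card=4800; try (B,hash)→1360, (C,merge)→1680, (B,merge)→1720, (C,hash)→1840, (C,nl_idx)→5440, (B,nl_idx)→5760 …(+2); best=1360 via (B,hash)
  {AC}: card=400; try (C,nl_idx)→800, (A,hash)→840, (A,nl_idx)→1240, (C,merge)→1360, (A,merge)→1430, (C,hash)→1780 …(+2); best=800 via (C,nl_idx)
  {ABC}: card=1600; try (B,hash)→2320, (C,hash)→2840, (C,nl_idx)→5160, (B,nl_idx)→5200, (B,merge)→5440, (C,merge)→5720 …(+6); best=2320 via (B,hash)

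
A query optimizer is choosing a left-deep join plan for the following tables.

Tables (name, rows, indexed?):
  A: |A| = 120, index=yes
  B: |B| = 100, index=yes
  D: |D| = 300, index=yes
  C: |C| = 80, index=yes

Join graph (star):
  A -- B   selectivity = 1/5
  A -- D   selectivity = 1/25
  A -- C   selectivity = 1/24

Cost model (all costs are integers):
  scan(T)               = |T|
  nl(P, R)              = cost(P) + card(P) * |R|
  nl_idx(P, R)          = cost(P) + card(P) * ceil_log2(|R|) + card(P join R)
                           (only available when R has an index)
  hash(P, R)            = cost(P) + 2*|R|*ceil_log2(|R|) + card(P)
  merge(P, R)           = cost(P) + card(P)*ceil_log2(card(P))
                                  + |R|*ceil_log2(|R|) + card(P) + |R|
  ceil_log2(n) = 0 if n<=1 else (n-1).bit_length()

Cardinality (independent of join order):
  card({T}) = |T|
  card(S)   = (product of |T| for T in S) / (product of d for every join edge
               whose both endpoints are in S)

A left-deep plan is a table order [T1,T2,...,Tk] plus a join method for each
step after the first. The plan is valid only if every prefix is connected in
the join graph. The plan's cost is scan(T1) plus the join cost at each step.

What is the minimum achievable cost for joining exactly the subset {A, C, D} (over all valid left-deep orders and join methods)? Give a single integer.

4840

Selinger DP over subsets of {A,C,D}:
  {A}: scan cost=120, card=120
  {D}: scan cost=300, card=300
  {C}: scan cost=80, card=80
  {AD}: card=1440; try (A,hash)→2280, (D,nl_idx)→2640, (A,nl_idx)→3840, (D,merge)→4080, (A,merge)→4260, (D,hash)→5640 …(+2); best=2280 via (A,hash)
  {AC}: card=400; try (A,nl_idx)→1040, (C,hash)→1360, (C,nl_idx)→1360, (A,merge)→1680, (C,merge)→1720, (A,hash)→1840 …(+2); best=1040 via (A,nl_idx)
  {ACD}: card=4800; try (C,hash)→4840, (D,hash)→6840, (D,merge)→8040, (D,nl_idx)→9440, (C,nl_idx)→17160, (C,merge)→20200 …(+2); best=4840 via (C,hash)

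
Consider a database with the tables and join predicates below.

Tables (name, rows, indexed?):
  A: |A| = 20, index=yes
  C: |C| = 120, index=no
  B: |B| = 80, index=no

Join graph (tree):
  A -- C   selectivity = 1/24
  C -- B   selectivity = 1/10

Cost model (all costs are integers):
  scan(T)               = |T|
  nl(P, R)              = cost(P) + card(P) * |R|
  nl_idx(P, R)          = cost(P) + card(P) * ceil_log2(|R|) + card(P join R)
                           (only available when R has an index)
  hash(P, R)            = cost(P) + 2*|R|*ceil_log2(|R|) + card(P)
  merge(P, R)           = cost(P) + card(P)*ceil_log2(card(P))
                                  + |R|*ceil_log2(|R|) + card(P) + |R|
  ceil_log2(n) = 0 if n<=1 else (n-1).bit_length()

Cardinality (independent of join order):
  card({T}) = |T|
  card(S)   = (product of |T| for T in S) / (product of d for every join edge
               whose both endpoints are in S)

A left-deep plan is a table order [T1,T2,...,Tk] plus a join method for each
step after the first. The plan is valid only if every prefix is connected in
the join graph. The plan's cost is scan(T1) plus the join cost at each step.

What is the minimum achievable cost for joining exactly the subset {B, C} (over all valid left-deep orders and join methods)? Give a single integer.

1360

Selinger DP over subsets of {B,C}:
  {C}: scan cost=120, card=120
  {B}: scan cost=80, card=80
  {BC}: card=960; try (B,hash)→1360, (C,merge)→1680, (B,merge)→1720, (C,hash)→1840, (C,nl)→9680, (B,nl)→9720; best=1360 via (B,hash)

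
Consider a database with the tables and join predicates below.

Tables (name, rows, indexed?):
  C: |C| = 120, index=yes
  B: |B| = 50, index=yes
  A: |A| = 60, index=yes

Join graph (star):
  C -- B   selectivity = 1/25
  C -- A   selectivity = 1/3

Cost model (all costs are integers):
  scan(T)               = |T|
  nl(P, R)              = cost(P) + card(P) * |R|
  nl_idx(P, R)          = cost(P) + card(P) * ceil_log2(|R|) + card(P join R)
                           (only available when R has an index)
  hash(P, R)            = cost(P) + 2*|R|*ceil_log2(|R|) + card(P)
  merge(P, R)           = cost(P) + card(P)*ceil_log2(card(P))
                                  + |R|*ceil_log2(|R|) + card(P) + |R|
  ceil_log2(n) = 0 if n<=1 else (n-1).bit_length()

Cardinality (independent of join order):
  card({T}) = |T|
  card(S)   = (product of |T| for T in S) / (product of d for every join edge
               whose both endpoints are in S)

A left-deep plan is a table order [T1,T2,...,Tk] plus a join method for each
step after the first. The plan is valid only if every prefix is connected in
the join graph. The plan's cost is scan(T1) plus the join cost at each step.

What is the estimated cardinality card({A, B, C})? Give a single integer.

4800

Tables in S: A(60), B(50), C(120)
Edges inside S: C-B(d=25), C-A(d=3)
numerator = 60 * 50 * 120 = 360000
denominator = 25 * 3 = 75
card(S) = 360000 / 75 = 4800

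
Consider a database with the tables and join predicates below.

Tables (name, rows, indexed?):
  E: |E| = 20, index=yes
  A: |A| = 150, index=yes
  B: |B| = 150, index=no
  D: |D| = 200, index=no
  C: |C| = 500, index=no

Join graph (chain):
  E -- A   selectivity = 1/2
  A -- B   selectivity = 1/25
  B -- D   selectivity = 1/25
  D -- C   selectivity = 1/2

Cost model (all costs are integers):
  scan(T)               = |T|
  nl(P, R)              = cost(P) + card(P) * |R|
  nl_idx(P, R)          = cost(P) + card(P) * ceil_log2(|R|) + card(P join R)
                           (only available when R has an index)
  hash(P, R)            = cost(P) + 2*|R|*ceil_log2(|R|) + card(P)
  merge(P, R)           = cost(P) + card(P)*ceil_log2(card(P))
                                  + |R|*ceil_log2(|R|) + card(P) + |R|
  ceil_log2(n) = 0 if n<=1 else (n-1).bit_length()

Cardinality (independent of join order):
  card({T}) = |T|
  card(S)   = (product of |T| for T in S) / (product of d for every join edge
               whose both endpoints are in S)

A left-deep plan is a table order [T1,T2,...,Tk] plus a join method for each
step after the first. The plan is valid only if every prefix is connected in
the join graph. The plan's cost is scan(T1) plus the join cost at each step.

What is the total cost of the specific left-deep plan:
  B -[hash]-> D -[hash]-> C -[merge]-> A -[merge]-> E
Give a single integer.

45615170

step 1: scan B: cost=150, card=150
step 2: join D via hash
    card(P join D) = 150*200/(25) = 1200
    cost = 150 + 2*200*8 + 150 = 3500
step 3: join C via hash
    card(P join C) = 1200*500/(2) = 300000
    cost = 3500 + 2*500*9 + 1200 = 13700
step 4: join A via merge
    card(P join A) = 300000*150/(25) = 1800000
    cost = 13700 + 300000*19 + 150*8 + 300000 + 150 = 6015050
step 5: join E via merge
    card(P join E) = 1800000*20/(2) = 18000000
    cost = 6015050 + 1800000*21 + 20*5 + 1800000 + 20 = 45615170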